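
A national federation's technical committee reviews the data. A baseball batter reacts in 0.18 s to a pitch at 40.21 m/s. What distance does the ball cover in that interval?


d = v * t
d = 40.21 * 0.18
d = 7.2378 m

7.2378 m


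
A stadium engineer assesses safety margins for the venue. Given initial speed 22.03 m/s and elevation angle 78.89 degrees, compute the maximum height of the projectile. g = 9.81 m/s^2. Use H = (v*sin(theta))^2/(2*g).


H = (v*sin(theta))^2 / (2*g)
vy = v*sin(theta) = 22.03 * sin(78.89 deg) = 21.6171 m/s
H = vy^2 / (2*g) = 467.3006 / (2*9.81)
H = 467.3006 / 19.62 = 23.8176 m

23.8176 m


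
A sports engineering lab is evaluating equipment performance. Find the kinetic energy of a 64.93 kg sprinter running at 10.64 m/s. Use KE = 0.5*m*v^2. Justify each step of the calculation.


KE = 0.5 * m * v^2
KE = 0.5 * 64.93 * 10.64^2
KE = 0.5 * 64.93 * 113.2096 = 3675.3497 J

3675.3497 J


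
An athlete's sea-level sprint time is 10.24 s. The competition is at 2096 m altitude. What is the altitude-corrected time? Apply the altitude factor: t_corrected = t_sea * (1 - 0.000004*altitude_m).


Correction factor = 1 - 0.000004 * 2096 = 0.991616
t_corrected = t_sea * factor = 10.24 * 0.991616
t_corrected = 10.1541 s

10.1541 s


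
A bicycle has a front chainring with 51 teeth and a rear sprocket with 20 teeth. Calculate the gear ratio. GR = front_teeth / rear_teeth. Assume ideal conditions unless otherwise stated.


GR = front_teeth / rear_teeth
GR = 51 / 20
GR = 2.55

2.55


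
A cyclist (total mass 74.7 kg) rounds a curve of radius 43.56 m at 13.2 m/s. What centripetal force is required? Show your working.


Fc = m * v^2 / r
v^2 = 13.2^2 = 174.24
Fc = 74.7 * 174.24 / 43.56
Fc = 13015.728 / 43.56 = 298.8 N

298.8 N


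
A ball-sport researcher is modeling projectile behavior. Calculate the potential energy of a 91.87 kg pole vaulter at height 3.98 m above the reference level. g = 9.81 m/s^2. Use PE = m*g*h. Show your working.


PE = m * g * h
PE = 91.87 * 9.81 * 3.98
PE = 901.2447 * 3.98 = 3586.9539 J

3586.9539 J


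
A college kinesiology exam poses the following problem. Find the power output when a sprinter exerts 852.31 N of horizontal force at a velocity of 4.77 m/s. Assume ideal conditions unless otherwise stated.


P = F * v
P = 852.31 * 4.77
P = 4065.5187 W

4065.5187 W


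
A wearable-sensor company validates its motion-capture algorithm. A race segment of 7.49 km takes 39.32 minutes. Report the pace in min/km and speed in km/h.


Pace = time / distance = 39.32 min / 7.49 km = 5.2497 min/km
Speed = distance / time_in_hours = 7.49 / 0.6553 hr
Speed = 11.4293 km/h

5.2497 min/km, 11.4293 km/h


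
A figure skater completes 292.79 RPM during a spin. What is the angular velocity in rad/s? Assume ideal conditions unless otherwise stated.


omega = RPM * 2 * pi / 60
omega = 292.79 * 2 * 3.14159 / 60
omega = 1839.6538 / 60 = 30.6609 rad/s

30.6609 rad/s


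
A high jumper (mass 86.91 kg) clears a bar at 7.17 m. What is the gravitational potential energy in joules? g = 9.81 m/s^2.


PE = m * g * h
PE = 86.91 * 9.81 * 7.17
PE = 852.5871 * 7.17 = 6113.0495 J

6113.0495 J


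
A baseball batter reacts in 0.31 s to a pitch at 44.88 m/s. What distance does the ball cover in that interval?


d = v * t
d = 44.88 * 0.31
d = 13.9128 m

13.9128 m


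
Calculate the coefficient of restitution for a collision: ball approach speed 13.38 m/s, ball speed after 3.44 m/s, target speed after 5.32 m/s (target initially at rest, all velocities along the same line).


e = (v2_after - v1_after) / (v1_before - v2_before)
Numerator = 5.32 - 3.44 = 1.88
Denominator = 13.38 - 0 = 13.38
e = 1.88 / 13.38 = 0.1405

0.1405


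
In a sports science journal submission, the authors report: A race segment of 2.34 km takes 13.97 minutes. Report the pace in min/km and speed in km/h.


Pace = time / distance = 13.97 min / 2.34 km = 5.9701 min/km
Speed = distance / time_in_hours = 2.34 / 0.2328 hr
Speed = 10.0501 km/h

5.9701 min/km, 10.0501 km/h


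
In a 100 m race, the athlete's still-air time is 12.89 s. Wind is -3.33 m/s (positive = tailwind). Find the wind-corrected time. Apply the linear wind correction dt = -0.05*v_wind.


dt = -0.05 * v_wind = -0.05 * -3.33 = 0.1665 s
t_corrected = t_still + dt = 12.89 + (0.1665)
t_corrected = 13.0565 s

13.0565 s


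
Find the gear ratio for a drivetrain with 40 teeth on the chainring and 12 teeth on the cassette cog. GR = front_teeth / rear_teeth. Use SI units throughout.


GR = front_teeth / rear_teeth
GR = 40 / 12
GR = 3.3333

3.3333


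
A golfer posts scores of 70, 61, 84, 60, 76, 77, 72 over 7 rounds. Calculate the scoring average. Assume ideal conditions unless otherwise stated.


Average = sum / n
Sum = 500
Average = 500 / 7 = 71.4286

71.4286


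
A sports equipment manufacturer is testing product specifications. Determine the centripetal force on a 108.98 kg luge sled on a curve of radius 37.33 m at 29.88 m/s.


Fc = m * v^2 / r
v^2 = 29.88^2 = 892.8144
Fc = 108.98 * 892.8144 / 37.33
Fc = 97298.9133 / 37.33 = 2606.4536 N

2606.4536 N


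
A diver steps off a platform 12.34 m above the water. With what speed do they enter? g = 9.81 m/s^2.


v = sqrt(2 * g * h)
v = sqrt(2 * 9.81 * 12.34)
v = sqrt(242.1108) = 15.5599 m/s

15.5599 m/s


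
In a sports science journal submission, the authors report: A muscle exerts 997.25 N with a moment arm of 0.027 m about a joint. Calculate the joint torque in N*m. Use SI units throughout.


tau = F * d
tau = 997.25 * 0.027
tau = 26.9258 N*m

26.9258 N*m


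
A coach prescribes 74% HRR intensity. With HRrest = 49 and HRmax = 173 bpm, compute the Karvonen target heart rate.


Target = HRrest + pct*(HRmax - HRrest)
Heart rate reserve = HRmax - HRrest = 173 - 49 = 124 bpm
Fraction = 74% = 0.74
Target = 49 + 0.74 * 124
Target = 49 + 91.76 = 140.76 bpm

140.76 bpm


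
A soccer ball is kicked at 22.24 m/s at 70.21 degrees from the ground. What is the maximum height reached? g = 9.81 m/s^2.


H = (v*sin(theta))^2 / (2*g)
vy = v*sin(theta) = 22.24 * sin(70.21 deg) = 20.9265 m/s
H = vy^2 / (2*g) = 437.9185 / (2*9.81)
H = 437.9185 / 19.62 = 22.32 m

22.32 m


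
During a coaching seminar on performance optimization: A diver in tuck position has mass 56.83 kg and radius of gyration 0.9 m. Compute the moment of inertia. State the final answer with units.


I = m * k^2
I = 56.83 * 0.9^2
I = 56.83 * 0.81 = 46.0323 kg*m^2

46.0323 kg*m^2


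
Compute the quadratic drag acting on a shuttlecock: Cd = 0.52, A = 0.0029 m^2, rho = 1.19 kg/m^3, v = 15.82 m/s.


Fd = 0.5 * Cd * rho * A * v^2
Fd = 0.5 * 0.52 * 1.19 * 0.0029 * 15.82^2
v^2 = 250.2724
Fd = 0.5 * 0.52 * 1.19 * 0.0029 * 250.2724 = 0.2246 N

0.2246 N


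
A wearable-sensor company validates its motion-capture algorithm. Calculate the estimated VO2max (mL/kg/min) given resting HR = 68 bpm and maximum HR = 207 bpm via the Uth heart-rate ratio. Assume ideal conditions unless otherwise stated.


VO2max = 15.3 * HRmax / HRrest
VO2max = 15.3 * 207 / 68
VO2max = 3167.1 / 68 = 46.575 mL/kg/min

46.575 mL/kg/min


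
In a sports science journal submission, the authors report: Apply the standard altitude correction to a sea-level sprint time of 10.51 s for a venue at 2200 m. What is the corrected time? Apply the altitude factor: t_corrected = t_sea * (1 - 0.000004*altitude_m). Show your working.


Correction factor = 1 - 0.000004 * 2200 = 0.9912
t_corrected = t_sea * factor = 10.51 * 0.9912
t_corrected = 10.4175 s

10.4175 s


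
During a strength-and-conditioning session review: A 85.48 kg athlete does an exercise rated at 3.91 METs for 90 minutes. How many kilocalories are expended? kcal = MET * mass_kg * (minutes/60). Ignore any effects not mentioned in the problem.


kcal = MET * mass * time_hr
Convert time: 90 min = 1.5 hr
kcal = 3.91 * 85.48 * 1.5
kcal = 501.3402 kcal

501.3402 kcal


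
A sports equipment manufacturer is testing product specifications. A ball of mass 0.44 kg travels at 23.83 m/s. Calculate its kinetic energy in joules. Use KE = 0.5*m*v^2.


KE = 0.5 * m * v^2
KE = 0.5 * 0.44 * 23.83^2
KE = 0.5 * 0.44 * 567.8689 = 124.9312 J

124.9312 J


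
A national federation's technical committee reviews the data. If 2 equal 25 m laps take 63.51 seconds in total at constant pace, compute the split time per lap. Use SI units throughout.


Split time = total_time / n_laps = 63.51 / 2
Split time = 31.755 s per lap

31.755 s


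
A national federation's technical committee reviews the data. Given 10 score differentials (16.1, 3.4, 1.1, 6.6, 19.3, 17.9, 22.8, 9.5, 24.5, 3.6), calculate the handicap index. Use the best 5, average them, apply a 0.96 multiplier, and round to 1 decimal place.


All differentials: 16.1, 3.4, 1.1, 6.6, 19.3, 17.9, 22.8, 9.5, 24.5, 3.6
Sorted: 1.1, 3.4, 3.6, 6.6, 9.5, 16.1, 17.9, 19.3, 22.8, 24.5
Best 5: 1.1, 3.4, 3.6, 6.6, 9.5
Average of best = 24.2 / 5 = 4.84
Raw index = 4.84 * 0.96 = 4.6464
Handicap index = round(4.6464, 1) = 4.6

4.6


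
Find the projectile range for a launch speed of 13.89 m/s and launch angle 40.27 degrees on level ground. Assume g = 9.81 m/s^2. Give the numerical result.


R = v^2 * sin(2*theta) / g
Convert angle to radians: theta = 40.27 deg = 0.7028 rad
sin(2*theta) = sin(1.4057) = 0.9864
R = 13.89^2 * 0.9864 / 9.81
R = 192.9321 * 0.9864 / 9.81 = 19.3994 m

19.3994 m


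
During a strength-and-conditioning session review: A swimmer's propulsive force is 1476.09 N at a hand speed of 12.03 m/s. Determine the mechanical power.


P = F * v
P = 1476.09 * 12.03
P = 17757.3627 W

17757.3627 W


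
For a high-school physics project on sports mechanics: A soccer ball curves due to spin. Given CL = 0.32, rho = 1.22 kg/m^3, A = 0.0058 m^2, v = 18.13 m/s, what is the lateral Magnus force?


FM = 0.5 * CL * rho * A * v^2
FM = 0.5 * 0.32 * 1.22 * 0.0058 * 18.13^2
v^2 = 328.6969
FM = 0.5 * 0.32 * 1.22 * 0.0058 * 328.6969 = 0.3721 N

0.3721 N


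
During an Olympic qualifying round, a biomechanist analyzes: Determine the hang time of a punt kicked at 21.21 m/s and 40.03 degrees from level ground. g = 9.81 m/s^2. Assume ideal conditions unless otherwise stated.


T = 2*v*sin(theta)/g
sin(theta) = sin(40.03 deg) = 0.6432
T = 2*21.21*0.6432 / 9.81
T = 27.2841 / 9.81 = 2.7812 s

2.7812 s


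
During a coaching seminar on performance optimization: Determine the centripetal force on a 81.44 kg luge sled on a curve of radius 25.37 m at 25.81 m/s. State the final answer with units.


Fc = m * v^2 / r
v^2 = 25.81^2 = 666.1561
Fc = 81.44 * 666.1561 / 25.37
Fc = 54251.7528 / 25.37 = 2138.4215 N

2138.4215 N


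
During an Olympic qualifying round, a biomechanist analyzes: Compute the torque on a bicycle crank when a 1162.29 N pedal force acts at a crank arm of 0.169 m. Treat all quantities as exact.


tau = F * d
tau = 1162.29 * 0.169
tau = 196.427 N*m

196.427 N*m


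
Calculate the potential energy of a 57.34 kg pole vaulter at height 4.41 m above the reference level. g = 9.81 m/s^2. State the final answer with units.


PE = m * g * h
PE = 57.34 * 9.81 * 4.41
PE = 562.5054 * 4.41 = 2480.6488 J

2480.6488 J


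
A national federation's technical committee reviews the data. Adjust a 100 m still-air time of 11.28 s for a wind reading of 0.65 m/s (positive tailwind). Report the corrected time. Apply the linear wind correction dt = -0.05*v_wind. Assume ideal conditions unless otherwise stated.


dt = -0.05 * v_wind = -0.05 * 0.65 = -0.0325 s
t_corrected = t_still + dt = 11.28 + (-0.0325)
t_corrected = 11.2475 s

11.2475 s


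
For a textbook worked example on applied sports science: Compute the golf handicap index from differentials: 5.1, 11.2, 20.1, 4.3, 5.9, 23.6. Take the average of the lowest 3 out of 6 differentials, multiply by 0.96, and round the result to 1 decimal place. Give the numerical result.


All differentials: 5.1, 11.2, 20.1, 4.3, 5.9, 23.6
Sorted: 4.3, 5.1, 5.9, 11.2, 20.1, 23.6
Best 3: 4.3, 5.1, 5.9
Average of best = 15.3 / 3 = 5.1
Raw index = 5.1 * 0.96 = 4.896
Handicap index = round(4.896, 1) = 4.9

4.9


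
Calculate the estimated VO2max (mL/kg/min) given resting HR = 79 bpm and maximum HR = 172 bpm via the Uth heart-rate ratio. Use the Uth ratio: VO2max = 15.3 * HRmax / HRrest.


VO2max = 15.3 * HRmax / HRrest
VO2max = 15.3 * 172 / 79
VO2max = 2631.6 / 79 = 33.3114 mL/kg/min

33.3114 mL/kg/min


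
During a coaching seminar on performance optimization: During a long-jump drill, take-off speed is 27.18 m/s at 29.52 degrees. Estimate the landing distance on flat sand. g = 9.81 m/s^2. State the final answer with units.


R = v^2 * sin(2*theta) / g
Convert angle to radians: theta = 29.52 deg = 0.5152 rad
sin(2*theta) = sin(1.0304) = 0.8575
R = 27.18^2 * 0.8575 / 9.81
R = 738.7524 * 0.8575 / 9.81 = 64.5769 m

64.5769 m


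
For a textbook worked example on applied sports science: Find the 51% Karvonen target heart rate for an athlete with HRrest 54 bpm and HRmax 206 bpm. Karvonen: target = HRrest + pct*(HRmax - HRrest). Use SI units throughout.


Target = HRrest + pct*(HRmax - HRrest)
Heart rate reserve = HRmax - HRrest = 206 - 54 = 152 bpm
Fraction = 51% = 0.51
Target = 54 + 0.51 * 152
Target = 54 + 77.52 = 131.52 bpm

131.52 bpm


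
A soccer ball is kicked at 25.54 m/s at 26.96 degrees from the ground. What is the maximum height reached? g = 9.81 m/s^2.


H = (v*sin(theta))^2 / (2*g)
vy = v*sin(theta) = 25.54 * sin(26.96 deg) = 11.579 m/s
H = vy^2 / (2*g) = 134.0739 / (2*9.81)
H = 134.0739 / 19.62 = 6.8335 m

6.8335 m


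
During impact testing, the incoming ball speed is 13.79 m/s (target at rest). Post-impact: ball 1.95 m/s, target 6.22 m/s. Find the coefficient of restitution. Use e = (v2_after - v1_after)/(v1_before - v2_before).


e = (v2_after - v1_after) / (v1_before - v2_before)
Numerator = 6.22 - 1.95 = 4.27
Denominator = 13.79 - 0 = 13.79
e = 4.27 / 13.79 = 0.3096

0.3096


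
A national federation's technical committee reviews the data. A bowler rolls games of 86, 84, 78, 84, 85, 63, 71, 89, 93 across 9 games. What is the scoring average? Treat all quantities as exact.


Average = sum / n
Sum = 733
Average = 733 / 9 = 81.4444

81.4444


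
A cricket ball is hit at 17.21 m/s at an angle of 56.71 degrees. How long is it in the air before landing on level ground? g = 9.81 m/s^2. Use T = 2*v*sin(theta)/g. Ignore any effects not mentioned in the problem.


T = 2*v*sin(theta)/g
sin(theta) = sin(56.71 deg) = 0.8359
T = 2*17.21*0.8359 / 9.81
T = 28.7718 / 9.81 = 2.9329 s

2.9329 s


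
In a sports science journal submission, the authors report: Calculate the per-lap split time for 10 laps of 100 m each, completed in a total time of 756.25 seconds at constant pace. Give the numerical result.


Split time = total_time / n_laps = 756.25 / 10
Split time = 75.625 s per lap

75.625 s


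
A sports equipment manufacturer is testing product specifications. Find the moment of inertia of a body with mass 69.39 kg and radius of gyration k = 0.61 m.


I = m * k^2
I = 69.39 * 0.61^2
I = 69.39 * 0.3721 = 25.82 kg*m^2

25.82 kg*m^2


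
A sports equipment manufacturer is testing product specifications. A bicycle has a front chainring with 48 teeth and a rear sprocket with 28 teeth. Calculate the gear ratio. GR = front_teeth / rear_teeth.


GR = front_teeth / rear_teeth
GR = 48 / 28
GR = 1.7143

1.7143


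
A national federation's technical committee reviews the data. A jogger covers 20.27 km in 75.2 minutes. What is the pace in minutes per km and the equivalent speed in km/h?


Pace = time / distance = 75.2 min / 20.27 km = 3.7099 min/km
Speed = distance / time_in_hours = 20.27 / 1.2533 hr
Speed = 16.1729 km/h

3.7099 min/km, 16.1729 km/h


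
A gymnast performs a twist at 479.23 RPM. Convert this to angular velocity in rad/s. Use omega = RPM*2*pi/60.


omega = RPM * 2 * pi / 60
omega = 479.23 * 2 * 3.14159 / 60
omega = 3011.0909 / 60 = 50.1848 rad/s

50.1848 rad/s


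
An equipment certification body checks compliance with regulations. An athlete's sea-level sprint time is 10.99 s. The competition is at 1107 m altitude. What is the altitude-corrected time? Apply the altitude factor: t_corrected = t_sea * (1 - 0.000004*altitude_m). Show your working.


Correction factor = 1 - 0.000004 * 1107 = 0.995572
t_corrected = t_sea * factor = 10.99 * 0.995572
t_corrected = 10.9413 s

10.9413 s


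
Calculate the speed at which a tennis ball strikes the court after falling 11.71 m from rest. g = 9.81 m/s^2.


v = sqrt(2 * g * h)
v = sqrt(2 * 9.81 * 11.71)
v = sqrt(229.7502) = 15.1575 m/s

15.1575 m/s


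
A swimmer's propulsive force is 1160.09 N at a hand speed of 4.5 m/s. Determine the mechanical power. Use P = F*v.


P = F * v
P = 1160.09 * 4.5
P = 5220.405 W

5220.405 W


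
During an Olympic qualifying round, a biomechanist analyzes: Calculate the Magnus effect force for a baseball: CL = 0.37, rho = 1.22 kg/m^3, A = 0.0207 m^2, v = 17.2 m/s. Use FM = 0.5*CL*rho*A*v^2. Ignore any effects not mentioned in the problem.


FM = 0.5 * CL * rho * A * v^2
FM = 0.5 * 0.37 * 1.22 * 0.0207 * 17.2^2
v^2 = 295.84
FM = 0.5 * 0.37 * 1.22 * 0.0207 * 295.84 = 1.3822 N

1.3822 N


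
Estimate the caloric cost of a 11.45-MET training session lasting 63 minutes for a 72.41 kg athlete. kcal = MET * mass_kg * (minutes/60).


kcal = MET * mass * time_hr
Convert time: 63 min = 1.05 hr
kcal = 11.45 * 72.41 * 1.05
kcal = 870.5492 kcal

870.5492 kcal


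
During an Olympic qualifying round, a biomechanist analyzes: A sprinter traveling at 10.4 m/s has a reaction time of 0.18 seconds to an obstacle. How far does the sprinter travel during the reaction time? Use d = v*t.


d = v * t
d = 10.4 * 0.18
d = 1.872 m

1.872 m


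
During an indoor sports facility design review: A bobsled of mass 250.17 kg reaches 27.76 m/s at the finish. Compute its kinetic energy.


KE = 0.5 * m * v^2
KE = 0.5 * 250.17 * 27.76^2
KE = 0.5 * 250.17 * 770.6176 = 96392.7025 J

96392.7025 J


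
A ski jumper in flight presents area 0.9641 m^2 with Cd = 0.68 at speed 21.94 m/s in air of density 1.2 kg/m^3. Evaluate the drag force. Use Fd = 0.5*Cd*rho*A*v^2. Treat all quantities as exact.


Fd = 0.5 * Cd * rho * A * v^2
Fd = 0.5 * 0.68 * 1.2 * 0.9641 * 21.94^2
v^2 = 481.3636
Fd = 0.5 * 0.68 * 1.2 * 0.9641 * 481.3636 = 189.3457 N

189.3457 N


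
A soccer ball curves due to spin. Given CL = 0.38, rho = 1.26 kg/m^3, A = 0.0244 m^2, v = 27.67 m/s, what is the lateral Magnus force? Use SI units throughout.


FM = 0.5 * CL * rho * A * v^2
FM = 0.5 * 0.38 * 1.26 * 0.0244 * 27.67^2
v^2 = 765.6289
FM = 0.5 * 0.38 * 1.26 * 0.0244 * 765.6289 = 4.4723 N

4.4723 N


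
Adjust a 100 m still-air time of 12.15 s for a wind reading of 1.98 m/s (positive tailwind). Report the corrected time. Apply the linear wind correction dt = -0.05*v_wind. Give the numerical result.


dt = -0.05 * v_wind = -0.05 * 1.98 = -0.099 s
t_corrected = t_still + dt = 12.15 + (-0.099)
t_corrected = 12.051 s

12.051 s


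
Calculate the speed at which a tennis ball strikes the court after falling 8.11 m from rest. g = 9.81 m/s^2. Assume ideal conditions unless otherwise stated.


v = sqrt(2 * g * h)
v = sqrt(2 * 9.81 * 8.11)
v = sqrt(159.1182) = 12.6142 m/s

12.6142 m/s


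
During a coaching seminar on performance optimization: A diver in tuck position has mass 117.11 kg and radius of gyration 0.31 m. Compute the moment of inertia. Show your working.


I = m * k^2
I = 117.11 * 0.31^2
I = 117.11 * 0.0961 = 11.2543 kg*m^2

11.2543 kg*m^2


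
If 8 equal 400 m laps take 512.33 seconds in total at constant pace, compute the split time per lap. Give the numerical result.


Split time = total_time / n_laps = 512.33 / 8
Split time = 64.0413 s per lap

64.0413 s


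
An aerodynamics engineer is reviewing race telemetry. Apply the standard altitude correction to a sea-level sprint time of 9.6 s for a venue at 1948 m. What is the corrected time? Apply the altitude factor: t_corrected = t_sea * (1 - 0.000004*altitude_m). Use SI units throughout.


Correction factor = 1 - 0.000004 * 1948 = 0.992208
t_corrected = t_sea * factor = 9.6 * 0.992208
t_corrected = 9.5252 s

9.5252 s


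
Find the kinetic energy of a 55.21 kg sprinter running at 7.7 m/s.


KE = 0.5 * m * v^2
KE = 0.5 * 55.21 * 7.7^2
KE = 0.5 * 55.21 * 59.29 = 1636.7005 J

1636.7005 J


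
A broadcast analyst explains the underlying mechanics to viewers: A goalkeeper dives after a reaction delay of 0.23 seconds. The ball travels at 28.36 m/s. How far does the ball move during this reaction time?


d = v * t
d = 28.36 * 0.23
d = 6.5228 m

6.5228 m


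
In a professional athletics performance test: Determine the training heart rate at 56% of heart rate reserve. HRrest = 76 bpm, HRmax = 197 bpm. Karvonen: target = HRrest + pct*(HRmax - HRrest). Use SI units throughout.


Target = HRrest + pct*(HRmax - HRrest)
Heart rate reserve = HRmax - HRrest = 197 - 76 = 121 bpm
Fraction = 56% = 0.56
Target = 76 + 0.56 * 121
Target = 76 + 67.76 = 143.76 bpm

143.76 bpm


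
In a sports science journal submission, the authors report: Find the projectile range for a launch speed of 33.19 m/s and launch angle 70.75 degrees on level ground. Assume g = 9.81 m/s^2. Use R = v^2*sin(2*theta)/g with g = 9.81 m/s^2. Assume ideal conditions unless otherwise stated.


R = v^2 * sin(2*theta) / g
Convert angle to radians: theta = 70.75 deg = 1.2348 rad
sin(2*theta) = sin(2.4696) = 0.6225
R = 33.19^2 * 0.6225 / 9.81
R = 1101.5761 * 0.6225 / 9.81 = 69.9029 m

69.9029 m


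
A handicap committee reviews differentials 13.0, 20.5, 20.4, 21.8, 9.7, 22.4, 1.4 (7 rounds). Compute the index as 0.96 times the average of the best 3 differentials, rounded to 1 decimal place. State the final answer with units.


All differentials: 13.0, 20.5, 20.4, 21.8, 9.7, 22.4, 1.4
Sorted: 1.4, 9.7, 13.0, 20.4, 20.5, 21.8, 22.4
Best 3: 1.4, 9.7, 13.0
Average of best = 24.1 / 3 = 8.0333
Raw index = 8.0333 * 0.96 = 7.712
Handicap index = round(7.712, 1) = 7.7

7.7


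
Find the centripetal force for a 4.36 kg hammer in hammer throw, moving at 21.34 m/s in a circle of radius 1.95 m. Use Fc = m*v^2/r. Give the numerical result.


Fc = m * v^2 / r
v^2 = 21.34^2 = 455.3956
Fc = 4.36 * 455.3956 / 1.95
Fc = 1985.5248 / 1.95 = 1018.2179 N

1018.2179 N


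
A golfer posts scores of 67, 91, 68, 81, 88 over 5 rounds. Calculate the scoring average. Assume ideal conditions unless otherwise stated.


Average = sum / n
Sum = 395
Average = 395 / 5 = 79

79


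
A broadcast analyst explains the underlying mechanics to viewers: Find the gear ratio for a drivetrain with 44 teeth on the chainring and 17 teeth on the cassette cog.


GR = front_teeth / rear_teeth
GR = 44 / 17
GR = 2.5882

2.5882


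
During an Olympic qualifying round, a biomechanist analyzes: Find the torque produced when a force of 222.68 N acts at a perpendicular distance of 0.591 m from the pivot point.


tau = F * d
tau = 222.68 * 0.591
tau = 131.6039 N*m

131.6039 N*m


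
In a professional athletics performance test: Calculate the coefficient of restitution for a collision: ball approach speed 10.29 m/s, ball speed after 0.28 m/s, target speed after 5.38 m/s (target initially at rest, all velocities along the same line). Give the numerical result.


e = (v2_after - v1_after) / (v1_before - v2_before)
Numerator = 5.38 - 0.28 = 5.1
Denominator = 10.29 - 0 = 10.29
e = 5.1 / 10.29 = 0.4956

0.4956


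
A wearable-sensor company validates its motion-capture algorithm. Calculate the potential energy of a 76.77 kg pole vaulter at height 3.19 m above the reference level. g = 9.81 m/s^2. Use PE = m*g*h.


PE = m * g * h
PE = 76.77 * 9.81 * 3.19
PE = 753.1137 * 3.19 = 2402.4327 J

2402.4327 J


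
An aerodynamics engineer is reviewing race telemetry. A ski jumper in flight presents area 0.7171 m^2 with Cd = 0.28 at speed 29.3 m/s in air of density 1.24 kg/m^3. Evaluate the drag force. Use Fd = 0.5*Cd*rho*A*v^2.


Fd = 0.5 * Cd * rho * A * v^2
Fd = 0.5 * 0.28 * 1.24 * 0.7171 * 29.3^2
v^2 = 858.49
Fd = 0.5 * 0.28 * 1.24 * 0.7171 * 858.49 = 106.8722 N

106.8722 N


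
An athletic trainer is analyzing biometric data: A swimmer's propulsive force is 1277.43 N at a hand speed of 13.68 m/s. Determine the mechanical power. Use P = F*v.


P = F * v
P = 1277.43 * 13.68
P = 17475.2424 W

17475.2424 W


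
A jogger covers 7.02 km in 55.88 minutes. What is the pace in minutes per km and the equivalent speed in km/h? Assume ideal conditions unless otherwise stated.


Pace = time / distance = 55.88 min / 7.02 km = 7.9601 min/km
Speed = distance / time_in_hours = 7.02 / 0.9313 hr
Speed = 7.5376 km/h

7.9601 min/km, 7.5376 km/h


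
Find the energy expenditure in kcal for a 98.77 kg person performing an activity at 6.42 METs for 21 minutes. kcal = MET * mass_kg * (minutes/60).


kcal = MET * mass * time_hr
Convert time: 21 min = 0.35 hr
kcal = 6.42 * 98.77 * 0.35
kcal = 221.9362 kcal

221.9362 kcal


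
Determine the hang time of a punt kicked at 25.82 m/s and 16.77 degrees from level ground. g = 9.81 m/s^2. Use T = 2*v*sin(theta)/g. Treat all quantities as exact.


T = 2*v*sin(theta)/g
sin(theta) = sin(16.77 deg) = 0.2885
T = 2*25.82*0.2885 / 9.81
T = 14.8997 / 9.81 = 1.5188 s

1.5188 s


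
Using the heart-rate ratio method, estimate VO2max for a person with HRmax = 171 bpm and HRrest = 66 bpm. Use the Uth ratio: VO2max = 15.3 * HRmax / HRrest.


VO2max = 15.3 * HRmax / HRrest
VO2max = 15.3 * 171 / 66
VO2max = 2616.3 / 66 = 39.6409 mL/kg/min

39.6409 mL/kg/min


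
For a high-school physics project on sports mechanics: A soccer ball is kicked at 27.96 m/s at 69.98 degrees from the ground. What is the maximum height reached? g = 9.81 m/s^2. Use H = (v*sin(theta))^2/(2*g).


H = (v*sin(theta))^2 / (2*g)
vy = v*sin(theta) = 27.96 * sin(69.98 deg) = 26.2705 m/s
H = vy^2 / (2*g) = 690.1374 / (2*9.81)
H = 690.1374 / 19.62 = 35.1752 m

35.1752 m


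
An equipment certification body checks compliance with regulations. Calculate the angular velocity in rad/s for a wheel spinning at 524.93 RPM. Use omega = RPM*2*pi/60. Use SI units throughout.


omega = RPM * 2 * pi / 60
omega = 524.93 * 2 * 3.14159 / 60
omega = 3298.2325 / 60 = 54.9705 rad/s

54.9705 rad/s


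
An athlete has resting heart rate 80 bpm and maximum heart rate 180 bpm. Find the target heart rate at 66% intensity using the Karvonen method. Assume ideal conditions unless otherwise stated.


Target = HRrest + pct*(HRmax - HRrest)
Heart rate reserve = HRmax - HRrest = 180 - 80 = 100 bpm
Fraction = 66% = 0.66
Target = 80 + 0.66 * 100
Target = 80 + 66 = 146 bpm

146 bpm


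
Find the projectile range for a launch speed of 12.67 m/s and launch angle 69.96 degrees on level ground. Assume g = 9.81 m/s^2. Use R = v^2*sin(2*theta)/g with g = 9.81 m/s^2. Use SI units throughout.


R = v^2 * sin(2*theta) / g
Convert angle to radians: theta = 69.96 deg = 1.221 rad
sin(2*theta) = sin(2.4421) = 0.6439
R = 12.67^2 * 0.6439 / 9.81
R = 160.5289 * 0.6439 / 9.81 = 10.5359 m

10.5359 m


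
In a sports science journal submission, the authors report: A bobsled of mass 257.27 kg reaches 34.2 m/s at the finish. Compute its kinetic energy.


KE = 0.5 * m * v^2
KE = 0.5 * 257.27 * 34.2^2
KE = 0.5 * 257.27 * 1169.64 = 150456.6414 J

150456.6414 J


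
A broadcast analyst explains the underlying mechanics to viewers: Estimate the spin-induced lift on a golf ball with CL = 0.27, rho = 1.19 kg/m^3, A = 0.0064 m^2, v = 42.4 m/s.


FM = 0.5 * CL * rho * A * v^2
FM = 0.5 * 0.27 * 1.19 * 0.0064 * 42.4^2
v^2 = 1797.76
FM = 0.5 * 0.27 * 1.19 * 0.0064 * 1797.76 = 1.8484 N

1.8484 N


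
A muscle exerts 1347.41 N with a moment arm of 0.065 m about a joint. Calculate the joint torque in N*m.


tau = F * d
tau = 1347.41 * 0.065
tau = 87.5817 N*m

87.5817 N*m


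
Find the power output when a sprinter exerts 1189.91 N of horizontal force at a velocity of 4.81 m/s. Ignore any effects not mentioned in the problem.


P = F * v
P = 1189.91 * 4.81
P = 5723.4671 W

5723.4671 W


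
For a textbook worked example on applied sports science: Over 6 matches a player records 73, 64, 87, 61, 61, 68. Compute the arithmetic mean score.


Average = sum / n
Sum = 414
Average = 414 / 6 = 69

69


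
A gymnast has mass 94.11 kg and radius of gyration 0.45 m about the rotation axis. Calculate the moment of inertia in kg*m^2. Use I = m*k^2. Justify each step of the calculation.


I = m * k^2
I = 94.11 * 0.45^2
I = 94.11 * 0.2025 = 19.0573 kg*m^2

19.0573 kg*m^2


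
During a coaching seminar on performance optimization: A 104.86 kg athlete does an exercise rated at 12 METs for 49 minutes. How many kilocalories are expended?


kcal = MET * mass * time_hr
Convert time: 49 min = 0.8167 hr
kcal = 12 * 104.86 * 0.8167
kcal = 1027.628 kcal

1027.628 kcal


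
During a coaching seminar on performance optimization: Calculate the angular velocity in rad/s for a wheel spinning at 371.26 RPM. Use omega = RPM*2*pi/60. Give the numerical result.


omega = RPM * 2 * pi / 60
omega = 371.26 * 2 * 3.14159 / 60
omega = 2332.6954 / 60 = 38.8783 rad/s

38.8783 rad/s


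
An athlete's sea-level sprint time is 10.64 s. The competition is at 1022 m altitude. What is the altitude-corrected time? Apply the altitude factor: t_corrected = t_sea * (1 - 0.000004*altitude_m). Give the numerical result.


Correction factor = 1 - 0.000004 * 1022 = 0.995912
t_corrected = t_sea * factor = 10.64 * 0.995912
t_corrected = 10.5965 s

10.5965 s


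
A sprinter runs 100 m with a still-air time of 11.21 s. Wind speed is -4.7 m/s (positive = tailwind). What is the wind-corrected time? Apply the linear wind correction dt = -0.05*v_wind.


dt = -0.05 * v_wind = -0.05 * -4.7 = 0.235 s
t_corrected = t_still + dt = 11.21 + (0.235)
t_corrected = 11.445 s

11.445 s


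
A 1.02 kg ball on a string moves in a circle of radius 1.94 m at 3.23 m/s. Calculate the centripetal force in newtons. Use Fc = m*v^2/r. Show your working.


Fc = m * v^2 / r
v^2 = 3.23^2 = 10.4329
Fc = 1.02 * 10.4329 / 1.94
Fc = 10.6416 / 1.94 = 5.4853 N

5.4853 N


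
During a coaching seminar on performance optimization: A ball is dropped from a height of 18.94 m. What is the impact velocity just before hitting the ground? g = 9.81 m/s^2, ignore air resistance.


v = sqrt(2 * g * h)
v = sqrt(2 * 9.81 * 18.94)
v = sqrt(371.6028) = 19.277 m/s

19.277 m/s


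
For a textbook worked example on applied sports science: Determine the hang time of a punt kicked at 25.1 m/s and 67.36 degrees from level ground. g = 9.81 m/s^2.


T = 2*v*sin(theta)/g
sin(theta) = sin(67.36 deg) = 0.9229
T = 2*25.1*0.9229 / 9.81
T = 46.3317 / 9.81 = 4.7229 s

4.7229 s


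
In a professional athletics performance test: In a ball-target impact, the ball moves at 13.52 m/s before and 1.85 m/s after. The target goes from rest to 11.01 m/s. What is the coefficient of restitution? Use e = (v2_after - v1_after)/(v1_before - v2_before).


e = (v2_after - v1_after) / (v1_before - v2_before)
Numerator = 11.01 - 1.85 = 9.16
Denominator = 13.52 - 0 = 13.52
e = 9.16 / 13.52 = 0.6775

0.6775


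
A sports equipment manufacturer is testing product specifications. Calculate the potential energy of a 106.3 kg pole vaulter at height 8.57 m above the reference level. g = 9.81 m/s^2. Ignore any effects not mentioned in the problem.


PE = m * g * h
PE = 106.3 * 9.81 * 8.57
PE = 1042.803 * 8.57 = 8936.8217 J

8936.8217 J


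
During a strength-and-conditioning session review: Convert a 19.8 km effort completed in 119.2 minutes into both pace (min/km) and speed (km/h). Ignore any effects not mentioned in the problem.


Pace = time / distance = 119.2 min / 19.8 km = 6.0202 min/km
Speed = distance / time_in_hours = 19.8 / 1.9867 hr
Speed = 9.9664 km/h

6.0202 min/km, 9.9664 km/h


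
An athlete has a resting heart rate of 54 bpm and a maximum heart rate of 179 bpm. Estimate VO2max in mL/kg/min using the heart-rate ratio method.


VO2max = 15.3 * HRmax / HRrest
VO2max = 15.3 * 179 / 54
VO2max = 2738.7 / 54 = 50.7167 mL/kg/min

50.7167 mL/kg/min


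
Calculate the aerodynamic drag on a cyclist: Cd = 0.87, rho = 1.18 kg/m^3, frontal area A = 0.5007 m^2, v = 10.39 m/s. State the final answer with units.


Fd = 0.5 * Cd * rho * A * v^2
Fd = 0.5 * 0.87 * 1.18 * 0.5007 * 10.39^2
v^2 = 107.9521
Fd = 0.5 * 0.87 * 1.18 * 0.5007 * 107.9521 = 27.7447 N

27.7447 N


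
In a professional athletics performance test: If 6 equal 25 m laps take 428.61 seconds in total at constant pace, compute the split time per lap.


Split time = total_time / n_laps = 428.61 / 6
Split time = 71.435 s per lap

71.435 s


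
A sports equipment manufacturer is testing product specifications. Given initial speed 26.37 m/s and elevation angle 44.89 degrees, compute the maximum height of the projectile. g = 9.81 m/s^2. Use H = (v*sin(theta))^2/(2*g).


H = (v*sin(theta))^2 / (2*g)
vy = v*sin(theta) = 26.37 * sin(44.89 deg) = 18.6106 m/s
H = vy^2 / (2*g) = 346.3534 / (2*9.81)
H = 346.3534 / 19.62 = 17.6531 m

17.6531 m


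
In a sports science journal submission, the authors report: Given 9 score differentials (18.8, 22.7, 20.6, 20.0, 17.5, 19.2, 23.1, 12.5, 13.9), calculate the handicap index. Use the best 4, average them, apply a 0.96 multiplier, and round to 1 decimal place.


All differentials: 18.8, 22.7, 20.6, 20.0, 17.5, 19.2, 23.1, 12.5, 13.9
Sorted: 12.5, 13.9, 17.5, 18.8, 19.2, 20.0, 20.6, 22.7, 23.1
Best 4: 12.5, 13.9, 17.5, 18.8
Average of best = 62.7 / 4 = 15.675
Raw index = 15.675 * 0.96 = 15.048
Handicap index = round(15.048, 1) = 15.0

15.0


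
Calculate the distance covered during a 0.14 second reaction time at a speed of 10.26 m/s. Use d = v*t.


d = v * t
d = 10.26 * 0.14
d = 1.4364 m

1.4364 m


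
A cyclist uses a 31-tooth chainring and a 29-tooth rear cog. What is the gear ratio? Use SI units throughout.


GR = front_teeth / rear_teeth
GR = 31 / 29
GR = 1.069

1.069


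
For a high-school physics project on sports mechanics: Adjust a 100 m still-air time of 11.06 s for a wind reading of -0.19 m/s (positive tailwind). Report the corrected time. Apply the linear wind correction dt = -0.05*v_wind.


dt = -0.05 * v_wind = -0.05 * -0.19 = 0.0095 s
t_corrected = t_still + dt = 11.06 + (0.0095)
t_corrected = 11.0695 s

11.0695 s


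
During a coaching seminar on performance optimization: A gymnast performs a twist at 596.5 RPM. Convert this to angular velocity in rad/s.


omega = RPM * 2 * pi / 60
omega = 596.5 * 2 * 3.14159 / 60
omega = 3747.92 / 60 = 62.4653 rad/s

62.4653 rad/s


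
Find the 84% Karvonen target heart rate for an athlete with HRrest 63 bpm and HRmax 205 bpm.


Target = HRrest + pct*(HRmax - HRrest)
Heart rate reserve = HRmax - HRrest = 205 - 63 = 142 bpm
Fraction = 84% = 0.84
Target = 63 + 0.84 * 142
Target = 63 + 119.28 = 182.28 bpm

182.28 bpm


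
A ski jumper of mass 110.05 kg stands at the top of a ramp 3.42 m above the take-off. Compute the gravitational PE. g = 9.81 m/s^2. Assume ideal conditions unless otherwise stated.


PE = m * g * h
PE = 110.05 * 9.81 * 3.42
PE = 1079.5905 * 3.42 = 3692.1995 J

3692.1995 J


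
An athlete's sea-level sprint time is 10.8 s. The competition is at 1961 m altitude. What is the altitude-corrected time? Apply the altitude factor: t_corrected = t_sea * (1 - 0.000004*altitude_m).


Correction factor = 1 - 0.000004 * 1961 = 0.992156
t_corrected = t_sea * factor = 10.8 * 0.992156
t_corrected = 10.7153 s

10.7153 s


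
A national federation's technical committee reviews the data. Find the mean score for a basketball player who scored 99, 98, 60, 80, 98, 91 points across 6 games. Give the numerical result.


Average = sum / n
Sum = 526
Average = 526 / 6 = 87.6667

87.6667


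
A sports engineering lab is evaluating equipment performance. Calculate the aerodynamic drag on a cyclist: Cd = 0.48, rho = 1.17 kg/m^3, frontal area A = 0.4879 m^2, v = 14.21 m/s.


Fd = 0.5 * Cd * rho * A * v^2
Fd = 0.5 * 0.48 * 1.17 * 0.4879 * 14.21^2
v^2 = 201.9241
Fd = 0.5 * 0.48 * 1.17 * 0.4879 * 201.9241 = 27.6641 N

27.6641 N


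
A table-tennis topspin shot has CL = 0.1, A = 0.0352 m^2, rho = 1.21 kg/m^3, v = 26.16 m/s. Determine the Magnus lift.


FM = 0.5 * CL * rho * A * v^2
FM = 0.5 * 0.1 * 1.21 * 0.0352 * 26.16^2
v^2 = 684.3456
FM = 0.5 * 0.1 * 1.21 * 0.0352 * 684.3456 = 1.4574 N

1.4574 N


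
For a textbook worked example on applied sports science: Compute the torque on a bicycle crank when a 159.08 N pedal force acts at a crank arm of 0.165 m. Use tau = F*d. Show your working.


tau = F * d
tau = 159.08 * 0.165
tau = 26.2482 N*m

26.2482 N*m


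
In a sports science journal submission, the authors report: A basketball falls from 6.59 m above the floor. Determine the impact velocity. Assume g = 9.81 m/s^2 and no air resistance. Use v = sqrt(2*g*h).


v = sqrt(2 * g * h)
v = sqrt(2 * 9.81 * 6.59)
v = sqrt(129.2958) = 11.3708 m/s

11.3708 m/s


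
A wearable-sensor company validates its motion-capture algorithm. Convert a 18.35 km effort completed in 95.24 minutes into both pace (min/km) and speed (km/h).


Pace = time / distance = 95.24 min / 18.35 km = 5.1902 min/km
Speed = distance / time_in_hours = 18.35 / 1.5873 hr
Speed = 11.5603 km/h

5.1902 min/km, 11.5603 km/h


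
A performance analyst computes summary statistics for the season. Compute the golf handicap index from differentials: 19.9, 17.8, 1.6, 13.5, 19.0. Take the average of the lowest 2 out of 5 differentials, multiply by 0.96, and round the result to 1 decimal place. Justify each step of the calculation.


All differentials: 19.9, 17.8, 1.6, 13.5, 19.0
Sorted: 1.6, 13.5, 17.8, 19.0, 19.9
Best 2: 1.6, 13.5
Average of best = 15.1 / 2 = 7.55
Raw index = 7.55 * 0.96 = 7.248
Handicap index = round(7.248, 1) = 7.2

7.2


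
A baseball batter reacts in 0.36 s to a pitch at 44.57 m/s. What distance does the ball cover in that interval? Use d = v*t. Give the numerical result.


d = v * t
d = 44.57 * 0.36
d = 16.0452 m

16.0452 m


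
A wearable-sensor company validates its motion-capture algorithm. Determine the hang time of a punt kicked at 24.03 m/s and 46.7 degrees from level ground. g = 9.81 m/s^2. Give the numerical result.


T = 2*v*sin(theta)/g
sin(theta) = sin(46.7 deg) = 0.7278
T = 2*24.03*0.7278 / 9.81
T = 34.9768 / 9.81 = 3.5654 s

3.5654 s


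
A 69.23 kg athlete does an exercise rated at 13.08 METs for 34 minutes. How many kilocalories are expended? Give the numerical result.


kcal = MET * mass * time_hr
Convert time: 34 min = 0.5667 hr
kcal = 13.08 * 69.23 * 0.5667
kcal = 513.1328 kcal

513.1328 kcal


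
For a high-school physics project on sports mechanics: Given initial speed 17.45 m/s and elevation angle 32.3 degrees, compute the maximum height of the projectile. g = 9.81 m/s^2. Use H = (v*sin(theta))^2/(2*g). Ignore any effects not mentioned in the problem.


H = (v*sin(theta))^2 / (2*g)
vy = v*sin(theta) = 17.45 * sin(32.3 deg) = 9.3244 m/s
H = vy^2 / (2*g) = 86.9453 / (2*9.81)
H = 86.9453 / 19.62 = 4.4315 m

4.4315 m


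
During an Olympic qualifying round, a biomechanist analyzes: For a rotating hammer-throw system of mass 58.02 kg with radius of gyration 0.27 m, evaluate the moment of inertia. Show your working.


I = m * k^2
I = 58.02 * 0.27^2
I = 58.02 * 0.0729 = 4.2297 kg*m^2

4.2297 kg*m^2


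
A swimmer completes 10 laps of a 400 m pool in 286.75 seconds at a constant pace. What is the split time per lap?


Split time = total_time / n_laps = 286.75 / 10
Split time = 28.675 s per lap

28.675 s


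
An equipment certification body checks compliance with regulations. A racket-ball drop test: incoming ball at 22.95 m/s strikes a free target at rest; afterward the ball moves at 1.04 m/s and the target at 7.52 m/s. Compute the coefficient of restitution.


e = (v2_after - v1_after) / (v1_before - v2_before)
Numerator = 7.52 - 1.04 = 6.48
Denominator = 22.95 - 0 = 22.95
e = 6.48 / 22.95 = 0.2824

0.2824
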